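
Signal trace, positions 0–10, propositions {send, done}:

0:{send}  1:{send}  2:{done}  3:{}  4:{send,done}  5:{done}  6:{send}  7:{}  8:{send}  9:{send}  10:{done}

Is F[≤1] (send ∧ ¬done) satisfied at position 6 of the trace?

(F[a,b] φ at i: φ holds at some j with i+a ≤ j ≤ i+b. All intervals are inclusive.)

True

Check (send ∧ ¬done) at each j in [6,7]:
  j=6: true
  j=7: false
Found at j=6 → formula holds.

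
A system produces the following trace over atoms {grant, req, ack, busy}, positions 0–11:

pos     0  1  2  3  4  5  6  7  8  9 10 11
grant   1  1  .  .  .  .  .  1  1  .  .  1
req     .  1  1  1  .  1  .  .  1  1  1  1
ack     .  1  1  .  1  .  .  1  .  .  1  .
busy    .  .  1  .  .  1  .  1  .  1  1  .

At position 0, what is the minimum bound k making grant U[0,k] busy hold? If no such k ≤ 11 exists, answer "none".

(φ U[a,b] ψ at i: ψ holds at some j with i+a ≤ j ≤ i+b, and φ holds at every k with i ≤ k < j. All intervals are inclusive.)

2

Need earliest j ≥ 0 with busy, and grant at every k in [0,j-1].
  j=0: rhs fails.
  j=1: rhs fails.
  j=2: rhs holds; lhs holds on [0,1]. k = 2.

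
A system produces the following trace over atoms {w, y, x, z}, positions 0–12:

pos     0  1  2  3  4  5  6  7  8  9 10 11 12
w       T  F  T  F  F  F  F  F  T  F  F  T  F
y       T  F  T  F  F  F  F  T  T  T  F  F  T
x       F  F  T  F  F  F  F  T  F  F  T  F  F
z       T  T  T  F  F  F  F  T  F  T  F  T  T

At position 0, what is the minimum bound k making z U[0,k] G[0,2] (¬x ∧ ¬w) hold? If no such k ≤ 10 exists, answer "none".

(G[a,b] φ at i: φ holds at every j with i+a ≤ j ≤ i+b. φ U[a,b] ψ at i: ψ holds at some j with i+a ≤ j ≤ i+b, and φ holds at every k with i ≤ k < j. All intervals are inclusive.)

3

Need earliest j ≥ 0 with G[0,2] (¬x ∧ ¬w), and z at every k in [0,j-1].
  j=0: rhs fails.
  j=1: rhs fails.
  j=2: rhs fails.
  j=3: rhs holds; lhs holds on [0,2]. k = 3.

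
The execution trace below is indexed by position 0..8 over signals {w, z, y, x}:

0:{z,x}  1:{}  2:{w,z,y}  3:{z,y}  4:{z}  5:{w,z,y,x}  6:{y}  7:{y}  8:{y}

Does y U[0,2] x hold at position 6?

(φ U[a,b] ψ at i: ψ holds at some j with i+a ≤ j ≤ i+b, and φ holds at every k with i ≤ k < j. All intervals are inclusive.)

Does not hold

Need some j in [6,8] with x, and y at every k in [6,j-1].
  j=6: x false.
  j=7: x false.
  j=8: x false.
No j in the window works → until fails.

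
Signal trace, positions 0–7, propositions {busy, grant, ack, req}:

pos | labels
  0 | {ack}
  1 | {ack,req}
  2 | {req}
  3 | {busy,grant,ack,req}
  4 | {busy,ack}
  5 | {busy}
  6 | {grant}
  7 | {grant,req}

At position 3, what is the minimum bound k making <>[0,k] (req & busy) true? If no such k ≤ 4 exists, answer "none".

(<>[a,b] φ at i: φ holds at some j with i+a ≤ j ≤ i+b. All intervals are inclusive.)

0

Scan j = 3,4,… for (req & busy):
  j=3: holds
First hit at j=3, so smallest k = 3-3 = 0.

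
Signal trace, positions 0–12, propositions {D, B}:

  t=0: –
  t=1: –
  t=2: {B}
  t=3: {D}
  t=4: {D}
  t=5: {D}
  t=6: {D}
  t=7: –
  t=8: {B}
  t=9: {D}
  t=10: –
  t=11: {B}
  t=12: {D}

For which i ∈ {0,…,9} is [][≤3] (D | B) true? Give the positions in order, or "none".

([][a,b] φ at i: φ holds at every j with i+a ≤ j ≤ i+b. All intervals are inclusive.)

Evaluate at each i in [0,9]:
  i=0: ✗ (fails at j=0)
  i=1: ✗ (fails at j=1)
  i=2: ✓ (all of [2,5])
  i=3: ✓ (all of [3,6])
  i=4: ✗ (fails at j=7)
  i=5: ✗ (fails at j=7)
  i=6: ✗ (fails at j=7)
  i=7: ✗ (fails at j=7)
  i=8: ✗ (fails at j=10)
  i=9: ✗ (fails at j=10)

2, 3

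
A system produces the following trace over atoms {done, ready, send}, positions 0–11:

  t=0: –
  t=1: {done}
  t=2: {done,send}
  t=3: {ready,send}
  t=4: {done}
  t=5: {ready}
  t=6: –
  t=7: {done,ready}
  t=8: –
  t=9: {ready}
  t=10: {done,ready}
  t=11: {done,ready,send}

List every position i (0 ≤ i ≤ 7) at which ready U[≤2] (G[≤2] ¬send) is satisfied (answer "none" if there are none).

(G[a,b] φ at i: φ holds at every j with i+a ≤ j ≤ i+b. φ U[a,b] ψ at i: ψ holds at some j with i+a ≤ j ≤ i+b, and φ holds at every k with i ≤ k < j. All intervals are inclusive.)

Evaluate at each i in [0,7]:
  i=0: ✗ (no rhs in [0,2])
  i=1: ✗ (no rhs in [1,3])
  i=2: ✗ (lhs fails at k=2 before rhs at j=4)
  i=3: ✓ (rhs at j=4; lhs holds on [3,3])
  i=4: ✓ (rhs at j=4)
  i=5: ✓ (rhs at j=5)
  i=6: ✓ (rhs at j=6)
  i=7: ✓ (rhs at j=7)

3, 4, 5, 6, 7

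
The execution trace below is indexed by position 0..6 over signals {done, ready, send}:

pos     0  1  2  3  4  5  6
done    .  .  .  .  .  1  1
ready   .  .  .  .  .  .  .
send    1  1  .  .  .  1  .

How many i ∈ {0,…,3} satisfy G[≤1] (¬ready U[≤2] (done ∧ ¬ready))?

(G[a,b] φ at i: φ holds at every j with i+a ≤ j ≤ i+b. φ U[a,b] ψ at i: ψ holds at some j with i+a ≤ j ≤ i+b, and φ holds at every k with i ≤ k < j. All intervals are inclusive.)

Evaluate at each i in [0,3]:
  i=0: ✗ (fails at j=0)
  i=1: ✗ (fails at j=1)
  i=2: ✗ (fails at j=2)
  i=3: ✓ (all of [3,4])
Positions where it holds: {3} → 1.

1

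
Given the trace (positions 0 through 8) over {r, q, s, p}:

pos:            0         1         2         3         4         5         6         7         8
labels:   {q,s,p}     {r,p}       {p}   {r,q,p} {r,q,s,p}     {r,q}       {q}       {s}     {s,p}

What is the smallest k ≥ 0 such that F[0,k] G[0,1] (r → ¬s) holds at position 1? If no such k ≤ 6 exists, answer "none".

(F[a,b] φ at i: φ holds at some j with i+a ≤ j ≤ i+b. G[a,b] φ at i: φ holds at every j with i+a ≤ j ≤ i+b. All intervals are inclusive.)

Scan j = 1,2,… for G[0,1] (r → ¬s):
  j=1: holds
First hit at j=1, so smallest k = 1-1 = 0.

0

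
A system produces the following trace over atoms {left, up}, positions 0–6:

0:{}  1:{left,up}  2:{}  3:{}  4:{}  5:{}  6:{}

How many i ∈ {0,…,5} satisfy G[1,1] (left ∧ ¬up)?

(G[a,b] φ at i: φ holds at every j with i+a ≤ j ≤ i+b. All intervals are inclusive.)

0

Evaluate at each i in [0,5]:
  i=0: ✗ (fails at j=1)
  i=1: ✗ (fails at j=2)
  i=2: ✗ (fails at j=3)
  i=3: ✗ (fails at j=4)
  i=4: ✗ (fails at j=5)
  i=5: ✗ (fails at j=6)
Positions where it holds: {} → 0.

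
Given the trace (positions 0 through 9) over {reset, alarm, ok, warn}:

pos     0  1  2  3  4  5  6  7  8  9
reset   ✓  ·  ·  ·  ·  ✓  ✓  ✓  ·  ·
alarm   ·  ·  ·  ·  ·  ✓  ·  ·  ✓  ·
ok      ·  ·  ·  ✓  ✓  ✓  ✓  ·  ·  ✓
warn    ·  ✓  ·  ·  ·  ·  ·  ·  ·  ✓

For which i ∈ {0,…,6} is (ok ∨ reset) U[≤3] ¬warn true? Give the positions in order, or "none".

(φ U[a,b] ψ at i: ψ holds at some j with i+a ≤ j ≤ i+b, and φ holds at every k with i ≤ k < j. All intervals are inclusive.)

0, 2, 3, 4, 5, 6

Evaluate at each i in [0,6]:
  i=0: ✓ (rhs at j=0)
  i=1: ✗ (lhs fails at k=1 before rhs at j=2)
  i=2: ✓ (rhs at j=2)
  i=3: ✓ (rhs at j=3)
  i=4: ✓ (rhs at j=4)
  i=5: ✓ (rhs at j=5)
  i=6: ✓ (rhs at j=6)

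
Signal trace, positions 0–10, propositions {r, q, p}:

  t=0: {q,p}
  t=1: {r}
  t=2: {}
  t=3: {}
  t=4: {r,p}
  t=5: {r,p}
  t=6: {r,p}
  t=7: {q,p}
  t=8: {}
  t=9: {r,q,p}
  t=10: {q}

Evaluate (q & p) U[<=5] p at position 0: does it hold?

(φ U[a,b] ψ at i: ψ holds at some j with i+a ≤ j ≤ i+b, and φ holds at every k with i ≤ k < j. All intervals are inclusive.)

Need some j in [0,5] with p, and (q & p) at every k in [0,j-1].
  j=0: p holds; no prefix to check → satisfied.

Yes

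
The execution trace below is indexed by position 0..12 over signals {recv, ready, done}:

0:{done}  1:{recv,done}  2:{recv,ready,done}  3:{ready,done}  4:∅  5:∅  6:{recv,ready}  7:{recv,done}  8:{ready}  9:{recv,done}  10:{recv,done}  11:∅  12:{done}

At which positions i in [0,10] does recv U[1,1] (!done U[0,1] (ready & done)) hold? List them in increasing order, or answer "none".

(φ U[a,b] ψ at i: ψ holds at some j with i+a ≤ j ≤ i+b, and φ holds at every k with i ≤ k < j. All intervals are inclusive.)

1, 2

Evaluate at each i in [0,10]:
  i=0: ✗ (no rhs in [1,1])
  i=1: ✓ (rhs at j=2; lhs holds on [1,1])
  i=2: ✓ (rhs at j=3; lhs holds on [2,2])
  i=3: ✗ (no rhs in [4,4])
  i=4: ✗ (no rhs in [5,5])
  i=5: ✗ (no rhs in [6,6])
  i=6: ✗ (no rhs in [7,7])
  i=7: ✗ (no rhs in [8,8])
  i=8: ✗ (no rhs in [9,9])
  i=9: ✗ (no rhs in [10,10])
  i=10: ✗ (no rhs in [11,11])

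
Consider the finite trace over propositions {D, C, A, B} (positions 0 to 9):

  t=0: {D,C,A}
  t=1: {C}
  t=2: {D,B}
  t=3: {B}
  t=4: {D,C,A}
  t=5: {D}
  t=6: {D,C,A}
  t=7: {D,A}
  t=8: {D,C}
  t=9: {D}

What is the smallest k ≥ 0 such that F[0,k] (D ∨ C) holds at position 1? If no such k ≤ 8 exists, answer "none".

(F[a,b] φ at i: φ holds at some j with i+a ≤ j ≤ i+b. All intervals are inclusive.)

0

Scan j = 1,2,… for (D ∨ C):
  j=1: holds
First hit at j=1, so smallest k = 1-1 = 0.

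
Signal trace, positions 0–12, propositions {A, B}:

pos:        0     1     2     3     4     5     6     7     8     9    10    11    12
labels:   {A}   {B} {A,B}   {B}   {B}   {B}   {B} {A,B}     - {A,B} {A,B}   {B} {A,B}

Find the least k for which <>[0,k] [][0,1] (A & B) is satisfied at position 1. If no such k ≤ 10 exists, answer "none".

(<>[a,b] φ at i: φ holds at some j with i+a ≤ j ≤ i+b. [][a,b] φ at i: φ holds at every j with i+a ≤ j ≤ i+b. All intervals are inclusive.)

Scan j = 1,2,… for [][0,1] (A & B):
  j=1: fails
  j=2: fails
  j=3: fails
  j=4: fails
  j=5: fails
  j=6: fails
  j=7: fails
  j=8: fails
  j=9: holds
First hit at j=9, so smallest k = 9-1 = 8.

8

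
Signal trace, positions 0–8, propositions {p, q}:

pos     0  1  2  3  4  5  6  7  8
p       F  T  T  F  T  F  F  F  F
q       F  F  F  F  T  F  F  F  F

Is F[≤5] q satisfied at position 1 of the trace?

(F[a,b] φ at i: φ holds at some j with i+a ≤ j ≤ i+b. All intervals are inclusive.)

Check q at each j in [1,6]:
  j=1: false
  j=2: false
  j=3: false
  j=4: true
  j=5: false
  j=6: false
Found at j=4 → formula holds.

Yes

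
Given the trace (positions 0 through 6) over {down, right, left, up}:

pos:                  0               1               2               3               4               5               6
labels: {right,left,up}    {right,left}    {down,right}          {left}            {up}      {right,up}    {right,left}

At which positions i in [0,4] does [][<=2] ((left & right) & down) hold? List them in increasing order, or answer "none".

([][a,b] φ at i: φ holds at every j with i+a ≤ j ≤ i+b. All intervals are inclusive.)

Evaluate at each i in [0,4]:
  i=0: ✗ (fails at j=0)
  i=1: ✗ (fails at j=1)
  i=2: ✗ (fails at j=2)
  i=3: ✗ (fails at j=3)
  i=4: ✗ (fails at j=4)

none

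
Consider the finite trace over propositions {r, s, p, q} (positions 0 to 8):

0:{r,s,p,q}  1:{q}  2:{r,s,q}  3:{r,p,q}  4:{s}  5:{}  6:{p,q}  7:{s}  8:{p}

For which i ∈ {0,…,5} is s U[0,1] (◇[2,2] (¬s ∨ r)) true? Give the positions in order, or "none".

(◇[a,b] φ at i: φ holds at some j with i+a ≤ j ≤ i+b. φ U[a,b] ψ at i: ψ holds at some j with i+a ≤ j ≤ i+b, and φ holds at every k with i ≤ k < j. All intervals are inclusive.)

Evaluate at each i in [0,5]:
  i=0: ✓ (rhs at j=0)
  i=1: ✓ (rhs at j=1)
  i=2: ✓ (rhs at j=3; lhs holds on [2,2])
  i=3: ✓ (rhs at j=3)
  i=4: ✓ (rhs at j=4)
  i=5: ✗ (lhs fails at k=5 before rhs at j=6)

0, 1, 2, 3, 4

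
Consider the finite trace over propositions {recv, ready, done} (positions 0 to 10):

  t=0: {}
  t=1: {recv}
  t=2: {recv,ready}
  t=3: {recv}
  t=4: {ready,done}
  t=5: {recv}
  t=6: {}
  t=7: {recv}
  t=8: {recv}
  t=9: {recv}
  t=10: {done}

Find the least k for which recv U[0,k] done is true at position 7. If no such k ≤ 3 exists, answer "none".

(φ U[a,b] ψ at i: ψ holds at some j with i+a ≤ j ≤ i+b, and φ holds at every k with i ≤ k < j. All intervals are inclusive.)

3

Need earliest j ≥ 7 with done, and recv at every k in [7,j-1].
  j=7: rhs fails.
  j=8: rhs fails.
  j=9: rhs fails.
  j=10: rhs holds; lhs holds on [7,9]. k = 3.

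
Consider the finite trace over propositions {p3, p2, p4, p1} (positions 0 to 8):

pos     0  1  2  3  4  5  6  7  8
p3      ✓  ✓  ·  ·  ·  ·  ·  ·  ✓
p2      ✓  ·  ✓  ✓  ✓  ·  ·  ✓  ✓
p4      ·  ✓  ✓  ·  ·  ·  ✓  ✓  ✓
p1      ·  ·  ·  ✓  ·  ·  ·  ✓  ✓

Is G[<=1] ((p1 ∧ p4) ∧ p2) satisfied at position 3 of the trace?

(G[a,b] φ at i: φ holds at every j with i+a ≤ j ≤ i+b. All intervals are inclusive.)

No

Check ((p1 ∧ p4) ∧ p2) at every j in [3,4]:
  j=3: false
  j=4: false
Fails at j=3 → formula fails.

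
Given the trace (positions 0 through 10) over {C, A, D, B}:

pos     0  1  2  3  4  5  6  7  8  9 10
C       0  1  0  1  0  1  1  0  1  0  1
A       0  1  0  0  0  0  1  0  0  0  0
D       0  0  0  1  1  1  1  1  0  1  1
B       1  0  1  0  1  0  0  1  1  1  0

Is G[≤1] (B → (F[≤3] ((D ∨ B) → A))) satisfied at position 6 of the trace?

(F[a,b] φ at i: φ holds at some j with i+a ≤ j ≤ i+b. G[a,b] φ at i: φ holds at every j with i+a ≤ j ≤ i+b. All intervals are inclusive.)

No

Check (B → (F[≤3] ((D ∨ B) → A))) at every j in [6,7]:
  j=6: antecedent false → ✓
  j=7: antecedent true; consequent fails (none in [7,10]) → ✗
Fails at j=7 → formula fails.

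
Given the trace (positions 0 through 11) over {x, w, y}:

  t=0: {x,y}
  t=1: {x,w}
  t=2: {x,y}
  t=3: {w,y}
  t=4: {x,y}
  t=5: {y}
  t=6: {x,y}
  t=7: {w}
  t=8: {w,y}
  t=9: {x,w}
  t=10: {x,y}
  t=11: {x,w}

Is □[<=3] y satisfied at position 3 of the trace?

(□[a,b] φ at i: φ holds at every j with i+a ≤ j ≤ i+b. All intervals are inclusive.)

True

Check y at every j in [3,6]:
  j=3: true
  j=4: true
  j=5: true
  j=6: true
All positions satisfy it → formula holds.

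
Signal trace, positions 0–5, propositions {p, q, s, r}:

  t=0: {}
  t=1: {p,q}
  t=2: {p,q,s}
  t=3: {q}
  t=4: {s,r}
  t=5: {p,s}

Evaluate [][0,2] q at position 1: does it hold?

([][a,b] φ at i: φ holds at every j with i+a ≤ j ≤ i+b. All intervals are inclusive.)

True

Check q at every j in [1,3]:
  j=1: true
  j=2: true
  j=3: true
All positions satisfy it → formula holds.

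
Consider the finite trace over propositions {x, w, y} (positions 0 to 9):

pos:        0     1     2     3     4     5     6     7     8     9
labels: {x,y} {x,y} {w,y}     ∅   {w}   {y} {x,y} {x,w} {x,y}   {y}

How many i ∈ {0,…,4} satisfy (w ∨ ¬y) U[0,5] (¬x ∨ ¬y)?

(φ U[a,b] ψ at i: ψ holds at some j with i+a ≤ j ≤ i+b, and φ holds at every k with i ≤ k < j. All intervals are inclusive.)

3

Evaluate at each i in [0,4]:
  i=0: ✗ (lhs fails at k=0 before rhs at j=2)
  i=1: ✗ (lhs fails at k=1 before rhs at j=2)
  i=2: ✓ (rhs at j=2)
  i=3: ✓ (rhs at j=3)
  i=4: ✓ (rhs at j=4)
Positions where it holds: {2, 3, 4} → 3.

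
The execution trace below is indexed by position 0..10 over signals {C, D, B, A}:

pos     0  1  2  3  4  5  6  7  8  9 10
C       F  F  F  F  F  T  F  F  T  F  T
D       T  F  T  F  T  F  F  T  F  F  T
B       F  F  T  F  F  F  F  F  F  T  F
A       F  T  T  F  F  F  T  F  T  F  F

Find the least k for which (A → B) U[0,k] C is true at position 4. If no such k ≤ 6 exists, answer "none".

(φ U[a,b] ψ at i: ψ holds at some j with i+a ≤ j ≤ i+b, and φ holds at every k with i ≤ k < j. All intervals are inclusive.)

Need earliest j ≥ 4 with C, and (A → B) at every k in [4,j-1].
  j=4: rhs fails.
  j=5: rhs holds; lhs holds on [4,4]. k = 1.

1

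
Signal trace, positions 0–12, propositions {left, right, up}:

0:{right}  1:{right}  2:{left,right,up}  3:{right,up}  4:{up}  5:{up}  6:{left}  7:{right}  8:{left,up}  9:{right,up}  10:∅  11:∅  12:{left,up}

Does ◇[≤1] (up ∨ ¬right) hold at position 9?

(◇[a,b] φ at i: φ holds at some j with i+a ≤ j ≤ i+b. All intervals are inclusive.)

True

Check (up ∨ ¬right) at each j in [9,10]:
  j=9: true
  j=10: true
Found at j=9 → formula holds.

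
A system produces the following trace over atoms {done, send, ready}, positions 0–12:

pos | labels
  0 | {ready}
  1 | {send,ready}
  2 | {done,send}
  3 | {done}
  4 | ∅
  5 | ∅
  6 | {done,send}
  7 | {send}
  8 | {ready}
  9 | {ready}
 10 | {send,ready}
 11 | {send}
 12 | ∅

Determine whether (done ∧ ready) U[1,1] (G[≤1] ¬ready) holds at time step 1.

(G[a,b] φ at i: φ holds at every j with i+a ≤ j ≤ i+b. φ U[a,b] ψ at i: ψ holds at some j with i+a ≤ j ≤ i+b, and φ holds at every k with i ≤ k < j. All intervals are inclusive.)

Need some j in [2,2] with G[≤1] ¬ready, and (done ∧ ready) at every k in [1,j-1].
  j=2: G[≤1] ¬ready holds, but (done ∧ ready) fails at k=1 → not this j.
No j in the window works → until fails.

Does not hold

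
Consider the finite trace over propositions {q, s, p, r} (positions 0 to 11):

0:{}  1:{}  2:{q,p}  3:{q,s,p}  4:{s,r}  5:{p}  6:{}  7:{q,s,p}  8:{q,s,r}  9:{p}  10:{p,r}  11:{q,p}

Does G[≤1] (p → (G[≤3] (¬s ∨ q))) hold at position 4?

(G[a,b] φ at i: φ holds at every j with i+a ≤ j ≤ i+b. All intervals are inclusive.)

Yes

Check (p → (G[≤3] (¬s ∨ q))) at every j in [4,5]:
  j=4: antecedent false → ✓
  j=5: antecedent true; consequent holds on [5,8] → ✓
All positions satisfy it → formula holds.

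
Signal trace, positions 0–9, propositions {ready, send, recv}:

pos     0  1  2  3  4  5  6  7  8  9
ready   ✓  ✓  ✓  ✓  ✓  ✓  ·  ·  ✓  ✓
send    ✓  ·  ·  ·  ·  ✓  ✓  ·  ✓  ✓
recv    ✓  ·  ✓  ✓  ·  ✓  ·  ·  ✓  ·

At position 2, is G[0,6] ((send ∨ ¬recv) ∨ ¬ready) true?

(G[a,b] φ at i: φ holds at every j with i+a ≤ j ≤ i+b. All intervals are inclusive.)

Check ((send ∨ ¬recv) ∨ ¬ready) at every j in [2,8]:
  j=2: false
  j=3: false
  j=4: true
  j=5: true
  j=6: true
  j=7: true
  j=8: true
Fails at j=2 → formula fails.

No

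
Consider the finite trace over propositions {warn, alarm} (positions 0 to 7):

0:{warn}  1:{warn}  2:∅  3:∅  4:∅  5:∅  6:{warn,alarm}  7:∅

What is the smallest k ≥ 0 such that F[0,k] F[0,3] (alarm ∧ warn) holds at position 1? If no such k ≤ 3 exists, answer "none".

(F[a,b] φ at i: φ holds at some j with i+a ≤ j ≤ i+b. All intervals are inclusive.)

Scan j = 1,2,… for F[0,3] (alarm ∧ warn):
  j=1: fails
  j=2: fails
  j=3: holds
First hit at j=3, so smallest k = 3-1 = 2.

2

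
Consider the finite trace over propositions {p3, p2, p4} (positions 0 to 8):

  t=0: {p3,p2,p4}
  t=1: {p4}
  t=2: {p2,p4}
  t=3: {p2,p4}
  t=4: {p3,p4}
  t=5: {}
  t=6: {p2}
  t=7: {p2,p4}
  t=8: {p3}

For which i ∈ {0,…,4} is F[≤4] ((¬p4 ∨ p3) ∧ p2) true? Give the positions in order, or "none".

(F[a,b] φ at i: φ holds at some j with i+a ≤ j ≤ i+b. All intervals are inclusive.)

Evaluate at each i in [0,4]:
  i=0: ✓ (witness j=0)
  i=1: ✗ (none in [1,5])
  i=2: ✓ (witness j=6)
  i=3: ✓ (witness j=6)
  i=4: ✓ (witness j=6)

0, 2, 3, 4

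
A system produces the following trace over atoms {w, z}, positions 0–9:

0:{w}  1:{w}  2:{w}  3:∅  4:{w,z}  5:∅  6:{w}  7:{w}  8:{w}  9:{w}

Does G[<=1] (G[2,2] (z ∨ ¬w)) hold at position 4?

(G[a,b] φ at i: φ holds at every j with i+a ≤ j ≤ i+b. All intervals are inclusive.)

Does not hold

Check G[2,2] (z ∨ ¬w) at every j in [4,5]:
  j=4: fails at 6
  j=5: fails at 7
Fails at j=4 → formula fails.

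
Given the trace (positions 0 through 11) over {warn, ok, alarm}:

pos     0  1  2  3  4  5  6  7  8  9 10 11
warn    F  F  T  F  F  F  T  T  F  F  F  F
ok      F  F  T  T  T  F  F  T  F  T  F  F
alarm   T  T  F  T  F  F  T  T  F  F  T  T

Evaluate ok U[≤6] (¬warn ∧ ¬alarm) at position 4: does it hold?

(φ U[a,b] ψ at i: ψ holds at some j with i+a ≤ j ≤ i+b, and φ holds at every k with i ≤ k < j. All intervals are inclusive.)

Holds

Need some j in [4,10] with (¬warn ∧ ¬alarm), and ok at every k in [4,j-1].
  j=4: (¬warn ∧ ¬alarm) holds; no prefix to check → satisfied.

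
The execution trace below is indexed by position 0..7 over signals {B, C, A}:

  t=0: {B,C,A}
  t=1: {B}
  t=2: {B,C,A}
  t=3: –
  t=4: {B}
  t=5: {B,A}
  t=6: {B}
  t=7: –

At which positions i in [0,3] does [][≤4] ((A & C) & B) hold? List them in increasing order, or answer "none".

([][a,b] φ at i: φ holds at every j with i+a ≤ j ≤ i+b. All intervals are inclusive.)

none

Evaluate at each i in [0,3]:
  i=0: ✗ (fails at j=1)
  i=1: ✗ (fails at j=1)
  i=2: ✗ (fails at j=3)
  i=3: ✗ (fails at j=3)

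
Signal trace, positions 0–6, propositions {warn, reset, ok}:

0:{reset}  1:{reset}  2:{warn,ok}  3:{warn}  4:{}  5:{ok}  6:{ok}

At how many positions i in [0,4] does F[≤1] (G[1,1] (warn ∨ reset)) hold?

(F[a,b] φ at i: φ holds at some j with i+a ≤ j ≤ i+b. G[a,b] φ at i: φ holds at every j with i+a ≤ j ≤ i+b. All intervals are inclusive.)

Evaluate at each i in [0,4]:
  i=0: ✓ (witness j=0)
  i=1: ✓ (witness j=1)
  i=2: ✓ (witness j=2)
  i=3: ✗ (none in [3,4])
  i=4: ✗ (none in [4,5])
Positions where it holds: {0, 1, 2} → 3.

3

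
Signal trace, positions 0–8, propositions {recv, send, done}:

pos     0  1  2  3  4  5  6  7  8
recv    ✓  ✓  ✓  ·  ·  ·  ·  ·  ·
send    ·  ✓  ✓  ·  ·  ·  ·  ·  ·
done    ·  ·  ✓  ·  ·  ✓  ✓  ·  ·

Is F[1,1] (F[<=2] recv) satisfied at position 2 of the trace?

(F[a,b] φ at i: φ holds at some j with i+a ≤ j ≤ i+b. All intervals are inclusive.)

Check F[<=2] recv at each j in [3,3]:
  j=3: fails (none in [3,5])
No position in the window satisfies it → formula fails.

Does not hold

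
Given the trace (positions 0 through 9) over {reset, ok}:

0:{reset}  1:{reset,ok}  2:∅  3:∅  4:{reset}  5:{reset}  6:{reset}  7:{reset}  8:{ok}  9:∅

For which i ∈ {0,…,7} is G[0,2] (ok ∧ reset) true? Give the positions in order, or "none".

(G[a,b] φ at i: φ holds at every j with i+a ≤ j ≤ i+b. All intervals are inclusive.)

Evaluate at each i in [0,7]:
  i=0: ✗ (fails at j=0)
  i=1: ✗ (fails at j=2)
  i=2: ✗ (fails at j=2)
  i=3: ✗ (fails at j=3)
  i=4: ✗ (fails at j=4)
  i=5: ✗ (fails at j=5)
  i=6: ✗ (fails at j=6)
  i=7: ✗ (fails at j=7)

none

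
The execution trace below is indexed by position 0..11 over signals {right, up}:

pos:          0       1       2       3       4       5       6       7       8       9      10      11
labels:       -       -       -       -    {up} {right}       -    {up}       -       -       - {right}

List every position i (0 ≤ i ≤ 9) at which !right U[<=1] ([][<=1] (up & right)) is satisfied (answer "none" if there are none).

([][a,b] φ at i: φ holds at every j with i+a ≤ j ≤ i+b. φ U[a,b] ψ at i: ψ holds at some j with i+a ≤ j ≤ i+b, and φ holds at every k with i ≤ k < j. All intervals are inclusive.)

Evaluate at each i in [0,9]:
  i=0: ✗ (no rhs in [0,1])
  i=1: ✗ (no rhs in [1,2])
  i=2: ✗ (no rhs in [2,3])
  i=3: ✗ (no rhs in [3,4])
  i=4: ✗ (no rhs in [4,5])
  i=5: ✗ (no rhs in [5,6])
  i=6: ✗ (no rhs in [6,7])
  i=7: ✗ (no rhs in [7,8])
  i=8: ✗ (no rhs in [8,9])
  i=9: ✗ (no rhs in [9,10])

none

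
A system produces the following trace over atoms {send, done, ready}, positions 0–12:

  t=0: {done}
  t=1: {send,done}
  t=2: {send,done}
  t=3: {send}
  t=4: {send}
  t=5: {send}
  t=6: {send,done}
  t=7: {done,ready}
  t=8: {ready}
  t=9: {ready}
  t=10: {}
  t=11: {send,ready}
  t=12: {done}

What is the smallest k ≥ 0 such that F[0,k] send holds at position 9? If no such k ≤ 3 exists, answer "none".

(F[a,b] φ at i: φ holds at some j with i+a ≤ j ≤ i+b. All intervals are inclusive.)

2

Scan j = 9,10,… for send:
  j=9: fails
  j=10: fails
  j=11: holds
First hit at j=11, so smallest k = 11-9 = 2.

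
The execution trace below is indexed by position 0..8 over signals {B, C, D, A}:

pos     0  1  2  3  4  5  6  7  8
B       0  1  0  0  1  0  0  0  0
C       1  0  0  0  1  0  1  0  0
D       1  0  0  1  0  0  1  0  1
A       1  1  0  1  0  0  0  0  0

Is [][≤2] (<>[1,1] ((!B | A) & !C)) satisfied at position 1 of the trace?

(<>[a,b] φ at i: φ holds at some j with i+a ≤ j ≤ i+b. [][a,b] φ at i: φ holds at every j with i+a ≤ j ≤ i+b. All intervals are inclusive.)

Check <>[1,1] ((!B | A) & !C) at every j in [1,3]:
  j=1: holds (witness at 2)
  j=2: holds (witness at 3)
  j=3: fails (none in [4,4])
Fails at j=3 → formula fails.

Does not hold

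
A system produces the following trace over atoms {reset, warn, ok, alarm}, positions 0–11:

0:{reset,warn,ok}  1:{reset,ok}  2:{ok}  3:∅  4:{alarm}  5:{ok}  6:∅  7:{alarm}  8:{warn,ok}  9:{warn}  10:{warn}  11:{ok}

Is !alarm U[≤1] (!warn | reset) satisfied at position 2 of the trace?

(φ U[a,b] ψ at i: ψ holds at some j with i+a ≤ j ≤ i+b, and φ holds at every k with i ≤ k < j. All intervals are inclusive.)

Need some j in [2,3] with (!warn | reset), and !alarm at every k in [2,j-1].
  j=2: (!warn | reset) holds; no prefix to check → satisfied.

Holds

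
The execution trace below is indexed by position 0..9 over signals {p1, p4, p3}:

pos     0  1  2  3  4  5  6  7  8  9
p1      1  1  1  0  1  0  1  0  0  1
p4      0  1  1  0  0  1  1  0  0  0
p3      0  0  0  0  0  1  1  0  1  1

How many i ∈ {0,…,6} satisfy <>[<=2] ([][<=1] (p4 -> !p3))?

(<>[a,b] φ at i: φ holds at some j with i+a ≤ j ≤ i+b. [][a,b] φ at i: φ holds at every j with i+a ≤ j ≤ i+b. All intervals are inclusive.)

Evaluate at each i in [0,6]:
  i=0: ✓ (witness j=0)
  i=1: ✓ (witness j=1)
  i=2: ✓ (witness j=2)
  i=3: ✓ (witness j=3)
  i=4: ✗ (none in [4,6])
  i=5: ✓ (witness j=7)
  i=6: ✓ (witness j=7)
Positions where it holds: {0, 1, 2, 3, 5, 6} → 6.

6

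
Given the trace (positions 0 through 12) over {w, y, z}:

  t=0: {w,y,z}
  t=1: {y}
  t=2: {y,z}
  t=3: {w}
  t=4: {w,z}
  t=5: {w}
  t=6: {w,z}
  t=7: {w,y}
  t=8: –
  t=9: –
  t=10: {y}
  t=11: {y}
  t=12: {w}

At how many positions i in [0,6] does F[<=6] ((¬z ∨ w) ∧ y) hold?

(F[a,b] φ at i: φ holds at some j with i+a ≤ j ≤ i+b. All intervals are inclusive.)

Evaluate at each i in [0,6]:
  i=0: ✓ (witness j=0)
  i=1: ✓ (witness j=1)
  i=2: ✓ (witness j=7)
  i=3: ✓ (witness j=7)
  i=4: ✓ (witness j=7)
  i=5: ✓ (witness j=7)
  i=6: ✓ (witness j=7)
Positions where it holds: {0, 1, 2, 3, 4, 5, 6} → 7.

7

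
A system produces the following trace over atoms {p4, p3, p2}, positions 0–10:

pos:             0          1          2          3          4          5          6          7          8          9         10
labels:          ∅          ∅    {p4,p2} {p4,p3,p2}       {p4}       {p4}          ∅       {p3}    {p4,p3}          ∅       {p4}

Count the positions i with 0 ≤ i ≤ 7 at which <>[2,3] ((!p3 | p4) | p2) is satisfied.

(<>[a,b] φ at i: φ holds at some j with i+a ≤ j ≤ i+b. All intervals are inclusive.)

Evaluate at each i in [0,7]:
  i=0: ✓ (witness j=2)
  i=1: ✓ (witness j=3)
  i=2: ✓ (witness j=4)
  i=3: ✓ (witness j=5)
  i=4: ✓ (witness j=6)
  i=5: ✓ (witness j=8)
  i=6: ✓ (witness j=8)
  i=7: ✓ (witness j=9)
Positions where it holds: {0, 1, 2, 3, 4, 5, 6, 7} → 8.

8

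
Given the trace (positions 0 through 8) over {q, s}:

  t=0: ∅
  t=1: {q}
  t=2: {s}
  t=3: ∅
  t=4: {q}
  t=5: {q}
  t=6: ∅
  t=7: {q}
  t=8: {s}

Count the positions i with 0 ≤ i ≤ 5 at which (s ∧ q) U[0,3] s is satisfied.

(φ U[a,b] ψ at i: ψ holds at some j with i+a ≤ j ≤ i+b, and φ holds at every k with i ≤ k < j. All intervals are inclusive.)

1

Evaluate at each i in [0,5]:
  i=0: ✗ (lhs fails at k=0 before rhs at j=2)
  i=1: ✗ (lhs fails at k=1 before rhs at j=2)
  i=2: ✓ (rhs at j=2)
  i=3: ✗ (no rhs in [3,6])
  i=4: ✗ (no rhs in [4,7])
  i=5: ✗ (lhs fails at k=5 before rhs at j=8)
Positions where it holds: {2} → 1.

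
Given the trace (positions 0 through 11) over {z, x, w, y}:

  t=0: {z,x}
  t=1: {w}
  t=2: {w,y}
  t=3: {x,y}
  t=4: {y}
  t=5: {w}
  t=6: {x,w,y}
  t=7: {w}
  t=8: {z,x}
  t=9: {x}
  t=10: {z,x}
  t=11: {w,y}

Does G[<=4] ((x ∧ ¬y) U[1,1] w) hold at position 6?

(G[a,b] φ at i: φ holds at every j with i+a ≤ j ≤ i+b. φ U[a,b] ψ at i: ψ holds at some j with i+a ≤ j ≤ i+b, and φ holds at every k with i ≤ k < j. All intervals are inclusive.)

Check ((x ∧ ¬y) U[1,1] w) at every j in [6,10]:
  j=6: fails
  j=7: fails
  j=8: fails
  j=9: fails
  j=10: holds
Fails at j=6 → formula fails.

Does not hold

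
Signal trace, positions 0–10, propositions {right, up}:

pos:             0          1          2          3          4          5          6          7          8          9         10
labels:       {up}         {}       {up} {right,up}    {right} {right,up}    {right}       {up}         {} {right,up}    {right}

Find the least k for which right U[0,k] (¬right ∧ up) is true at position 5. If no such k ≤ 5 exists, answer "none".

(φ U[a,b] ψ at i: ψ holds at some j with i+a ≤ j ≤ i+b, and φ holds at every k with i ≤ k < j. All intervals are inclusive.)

2

Need earliest j ≥ 5 with (¬right ∧ up), and right at every k in [5,j-1].
  j=5: rhs fails.
  j=6: rhs fails.
  j=7: rhs holds; lhs holds on [5,6]. k = 2.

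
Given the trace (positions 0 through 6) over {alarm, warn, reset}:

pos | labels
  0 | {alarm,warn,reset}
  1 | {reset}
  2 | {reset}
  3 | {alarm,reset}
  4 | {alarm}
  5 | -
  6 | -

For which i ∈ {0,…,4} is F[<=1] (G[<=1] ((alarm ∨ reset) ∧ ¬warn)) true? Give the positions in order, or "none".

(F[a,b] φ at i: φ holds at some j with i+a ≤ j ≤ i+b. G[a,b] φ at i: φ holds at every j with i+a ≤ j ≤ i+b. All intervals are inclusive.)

0, 1, 2, 3

Evaluate at each i in [0,4]:
  i=0: ✓ (witness j=1)
  i=1: ✓ (witness j=1)
  i=2: ✓ (witness j=2)
  i=3: ✓ (witness j=3)
  i=4: ✗ (none in [4,5])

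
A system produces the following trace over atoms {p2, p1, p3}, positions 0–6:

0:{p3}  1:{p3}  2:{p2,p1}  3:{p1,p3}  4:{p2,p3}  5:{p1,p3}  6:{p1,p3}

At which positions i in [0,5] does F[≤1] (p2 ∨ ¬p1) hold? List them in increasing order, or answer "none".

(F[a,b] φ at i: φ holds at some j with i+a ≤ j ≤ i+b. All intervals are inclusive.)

0, 1, 2, 3, 4

Evaluate at each i in [0,5]:
  i=0: ✓ (witness j=0)
  i=1: ✓ (witness j=1)
  i=2: ✓ (witness j=2)
  i=3: ✓ (witness j=4)
  i=4: ✓ (witness j=4)
  i=5: ✗ (none in [5,6])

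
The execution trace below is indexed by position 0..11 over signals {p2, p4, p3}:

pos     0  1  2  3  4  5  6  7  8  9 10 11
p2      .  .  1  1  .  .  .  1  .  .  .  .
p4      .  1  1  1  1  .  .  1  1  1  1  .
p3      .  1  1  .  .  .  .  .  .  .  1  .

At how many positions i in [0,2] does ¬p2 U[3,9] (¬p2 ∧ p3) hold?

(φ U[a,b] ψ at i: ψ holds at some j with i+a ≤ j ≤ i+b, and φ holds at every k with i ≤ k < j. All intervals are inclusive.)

0

Evaluate at each i in [0,2]:
  i=0: ✗ (no rhs in [3,9])
  i=1: ✗ (lhs fails at k=2 before rhs at j=10)
  i=2: ✗ (lhs fails at k=2 before rhs at j=10)
Positions where it holds: {} → 0.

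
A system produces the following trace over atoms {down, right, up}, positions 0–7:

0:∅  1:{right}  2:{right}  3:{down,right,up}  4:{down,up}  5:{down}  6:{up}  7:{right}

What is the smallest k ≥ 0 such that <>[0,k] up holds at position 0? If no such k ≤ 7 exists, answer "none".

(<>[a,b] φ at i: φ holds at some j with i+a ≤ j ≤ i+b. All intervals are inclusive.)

3

Scan j = 0,1,… for up:
  j=0: fails
  j=1: fails
  j=2: fails
  j=3: holds
First hit at j=3, so smallest k = 3-0 = 3.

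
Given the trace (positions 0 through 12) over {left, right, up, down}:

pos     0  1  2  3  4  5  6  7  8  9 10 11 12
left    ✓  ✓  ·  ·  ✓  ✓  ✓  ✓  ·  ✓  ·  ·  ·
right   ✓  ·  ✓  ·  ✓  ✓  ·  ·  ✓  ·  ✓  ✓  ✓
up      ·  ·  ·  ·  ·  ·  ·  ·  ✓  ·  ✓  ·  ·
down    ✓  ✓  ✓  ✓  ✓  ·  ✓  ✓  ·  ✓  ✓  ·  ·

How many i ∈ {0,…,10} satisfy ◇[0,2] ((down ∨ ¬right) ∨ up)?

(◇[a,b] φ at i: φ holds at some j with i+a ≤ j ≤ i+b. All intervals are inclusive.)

11

Evaluate at each i in [0,10]:
  i=0: ✓ (witness j=0)
  i=1: ✓ (witness j=1)
  i=2: ✓ (witness j=2)
  i=3: ✓ (witness j=3)
  i=4: ✓ (witness j=4)
  i=5: ✓ (witness j=6)
  i=6: ✓ (witness j=6)
  i=7: ✓ (witness j=7)
  i=8: ✓ (witness j=8)
  i=9: ✓ (witness j=9)
  i=10: ✓ (witness j=10)
Positions where it holds: {0, 1, 2, 3, 4, 5, 6, 7, 8, 9, 10} → 11.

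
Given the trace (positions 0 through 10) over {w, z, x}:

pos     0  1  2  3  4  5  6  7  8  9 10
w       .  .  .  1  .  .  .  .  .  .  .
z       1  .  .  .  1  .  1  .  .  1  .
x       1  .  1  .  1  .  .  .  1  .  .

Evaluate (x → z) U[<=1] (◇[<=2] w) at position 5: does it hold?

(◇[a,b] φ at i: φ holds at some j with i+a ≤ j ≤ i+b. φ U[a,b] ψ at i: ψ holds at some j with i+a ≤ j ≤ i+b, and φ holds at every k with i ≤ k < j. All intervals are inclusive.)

No

Need some j in [5,6] with ◇[<=2] w, and (x → z) at every k in [5,j-1].
  j=5: ◇[<=2] w — fails (none in [5,7]).
  j=6: ◇[<=2] w — fails (none in [6,8]).
No j in the window works → until fails.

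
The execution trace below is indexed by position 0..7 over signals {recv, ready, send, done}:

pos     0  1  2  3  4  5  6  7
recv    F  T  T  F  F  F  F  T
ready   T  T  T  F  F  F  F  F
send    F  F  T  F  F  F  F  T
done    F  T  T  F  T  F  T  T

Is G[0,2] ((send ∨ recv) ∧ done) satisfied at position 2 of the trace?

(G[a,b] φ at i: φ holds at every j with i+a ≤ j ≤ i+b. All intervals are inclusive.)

Check ((send ∨ recv) ∧ done) at every j in [2,4]:
  j=2: true
  j=3: false
  j=4: false
Fails at j=3 → formula fails.

No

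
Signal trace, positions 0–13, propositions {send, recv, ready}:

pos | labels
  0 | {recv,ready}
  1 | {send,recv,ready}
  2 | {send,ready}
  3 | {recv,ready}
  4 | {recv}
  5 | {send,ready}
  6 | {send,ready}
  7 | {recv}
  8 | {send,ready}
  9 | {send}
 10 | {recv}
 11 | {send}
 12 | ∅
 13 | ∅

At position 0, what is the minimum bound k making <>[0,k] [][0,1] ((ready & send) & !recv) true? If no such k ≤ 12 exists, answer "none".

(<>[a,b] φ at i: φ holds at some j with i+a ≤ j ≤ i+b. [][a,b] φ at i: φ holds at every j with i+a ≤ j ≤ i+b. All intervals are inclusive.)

5

Scan j = 0,1,… for [][0,1] ((ready & send) & !recv):
  j=0: fails
  j=1: fails
  j=2: fails
  j=3: fails
  j=4: fails
  j=5: holds
First hit at j=5, so smallest k = 5-0 = 5.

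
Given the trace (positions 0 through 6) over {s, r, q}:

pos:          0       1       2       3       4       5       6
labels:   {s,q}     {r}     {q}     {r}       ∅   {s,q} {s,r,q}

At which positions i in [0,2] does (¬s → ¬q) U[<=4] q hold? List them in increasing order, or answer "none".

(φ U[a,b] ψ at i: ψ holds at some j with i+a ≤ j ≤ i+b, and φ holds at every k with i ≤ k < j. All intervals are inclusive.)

Evaluate at each i in [0,2]:
  i=0: ✓ (rhs at j=0)
  i=1: ✓ (rhs at j=2; lhs holds on [1,1])
  i=2: ✓ (rhs at j=2)

0, 1, 2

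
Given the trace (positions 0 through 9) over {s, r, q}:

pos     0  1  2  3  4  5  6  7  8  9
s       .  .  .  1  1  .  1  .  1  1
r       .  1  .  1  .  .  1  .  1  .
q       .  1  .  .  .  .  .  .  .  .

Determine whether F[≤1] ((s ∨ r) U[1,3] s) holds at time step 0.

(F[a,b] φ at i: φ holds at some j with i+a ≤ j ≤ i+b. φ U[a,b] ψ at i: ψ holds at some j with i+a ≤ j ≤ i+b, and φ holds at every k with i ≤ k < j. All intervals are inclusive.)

Does not hold

Check ((s ∨ r) U[1,3] s) at each j in [0,1]:
  j=0: fails
  j=1: fails
No position in the window satisfies it → formula fails.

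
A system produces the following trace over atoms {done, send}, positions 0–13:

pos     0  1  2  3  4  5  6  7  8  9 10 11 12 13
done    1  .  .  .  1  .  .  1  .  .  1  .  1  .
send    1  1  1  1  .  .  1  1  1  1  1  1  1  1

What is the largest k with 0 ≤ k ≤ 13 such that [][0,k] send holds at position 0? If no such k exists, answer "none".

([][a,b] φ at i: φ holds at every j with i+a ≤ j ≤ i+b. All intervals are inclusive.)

send must hold from j=0 onward; find where it first fails.
  j=0: holds
  j=1: holds
  j=2: holds
  j=3: holds
  j=4: fails
Holds on [0,3], so largest k = 3.

3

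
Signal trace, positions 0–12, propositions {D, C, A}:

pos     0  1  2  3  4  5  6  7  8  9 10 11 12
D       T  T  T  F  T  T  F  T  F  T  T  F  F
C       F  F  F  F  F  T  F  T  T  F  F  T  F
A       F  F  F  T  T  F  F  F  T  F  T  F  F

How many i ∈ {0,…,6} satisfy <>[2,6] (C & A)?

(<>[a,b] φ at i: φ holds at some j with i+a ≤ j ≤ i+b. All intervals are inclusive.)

Evaluate at each i in [0,6]:
  i=0: ✗ (none in [2,6])
  i=1: ✗ (none in [3,7])
  i=2: ✓ (witness j=8)
  i=3: ✓ (witness j=8)
  i=4: ✓ (witness j=8)
  i=5: ✓ (witness j=8)
  i=6: ✓ (witness j=8)
Positions where it holds: {2, 3, 4, 5, 6} → 5.

5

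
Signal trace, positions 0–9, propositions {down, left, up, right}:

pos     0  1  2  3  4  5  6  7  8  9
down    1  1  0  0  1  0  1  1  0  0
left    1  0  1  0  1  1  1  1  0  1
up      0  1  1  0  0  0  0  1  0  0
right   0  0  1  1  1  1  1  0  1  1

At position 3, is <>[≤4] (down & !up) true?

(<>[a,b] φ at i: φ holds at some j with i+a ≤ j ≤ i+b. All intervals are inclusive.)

Check (down & !up) at each j in [3,7]:
  j=3: false
  j=4: true
  j=5: false
  j=6: true
  j=7: false
Found at j=4 → formula holds.

True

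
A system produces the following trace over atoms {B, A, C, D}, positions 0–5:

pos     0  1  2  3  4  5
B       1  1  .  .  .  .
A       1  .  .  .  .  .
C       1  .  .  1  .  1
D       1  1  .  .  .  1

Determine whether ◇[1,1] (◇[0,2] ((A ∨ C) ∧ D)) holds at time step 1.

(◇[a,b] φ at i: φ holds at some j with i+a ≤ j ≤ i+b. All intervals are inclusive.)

Check ◇[0,2] ((A ∨ C) ∧ D) at each j in [2,2]:
  j=2: fails (none in [2,4])
No position in the window satisfies it → formula fails.

No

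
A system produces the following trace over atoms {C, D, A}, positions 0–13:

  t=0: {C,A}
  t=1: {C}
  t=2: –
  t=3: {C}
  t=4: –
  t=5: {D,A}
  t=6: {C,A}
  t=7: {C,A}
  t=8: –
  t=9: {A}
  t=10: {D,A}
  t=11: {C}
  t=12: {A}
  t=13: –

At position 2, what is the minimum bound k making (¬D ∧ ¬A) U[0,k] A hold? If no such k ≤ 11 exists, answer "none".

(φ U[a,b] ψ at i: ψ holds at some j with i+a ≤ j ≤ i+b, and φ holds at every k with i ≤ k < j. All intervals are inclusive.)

3

Need earliest j ≥ 2 with A, and (¬D ∧ ¬A) at every k in [2,j-1].
  j=2: rhs fails.
  j=3: rhs fails.
  j=4: rhs fails.
  j=5: rhs holds; lhs holds on [2,4]. k = 3.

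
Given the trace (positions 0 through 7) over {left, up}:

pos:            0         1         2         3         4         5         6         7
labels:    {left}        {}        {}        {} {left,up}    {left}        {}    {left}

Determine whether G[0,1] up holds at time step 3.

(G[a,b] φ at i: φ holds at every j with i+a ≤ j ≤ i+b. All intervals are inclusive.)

False

Check up at every j in [3,4]:
  j=3: false
  j=4: true
Fails at j=3 → formula fails.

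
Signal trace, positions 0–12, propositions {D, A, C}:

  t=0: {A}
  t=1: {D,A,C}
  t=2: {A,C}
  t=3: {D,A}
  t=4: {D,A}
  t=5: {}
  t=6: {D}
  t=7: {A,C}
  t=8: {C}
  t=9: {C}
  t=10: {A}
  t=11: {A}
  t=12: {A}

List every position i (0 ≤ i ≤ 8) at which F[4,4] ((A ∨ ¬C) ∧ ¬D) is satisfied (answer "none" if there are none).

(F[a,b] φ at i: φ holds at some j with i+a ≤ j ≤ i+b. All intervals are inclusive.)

Evaluate at each i in [0,8]:
  i=0: ✗ (none in [4,4])
  i=1: ✓ (witness j=5)
  i=2: ✗ (none in [6,6])
  i=3: ✓ (witness j=7)
  i=4: ✗ (none in [8,8])
  i=5: ✗ (none in [9,9])
  i=6: ✓ (witness j=10)
  i=7: ✓ (witness j=11)
  i=8: ✓ (witness j=12)

1, 3, 6, 7, 8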